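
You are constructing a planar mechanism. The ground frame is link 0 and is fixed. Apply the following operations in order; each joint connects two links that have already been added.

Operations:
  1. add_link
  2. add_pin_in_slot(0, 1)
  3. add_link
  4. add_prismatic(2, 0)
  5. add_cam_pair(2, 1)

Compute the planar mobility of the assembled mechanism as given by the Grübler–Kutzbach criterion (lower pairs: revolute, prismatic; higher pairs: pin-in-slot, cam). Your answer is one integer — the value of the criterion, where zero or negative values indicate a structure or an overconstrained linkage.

(L,J1,J2)=(1,0,0); link0 fixed
link1: (2,0,0)
PS 0-1 [J2]: (2,0,1)
link2: (3,0,1)
P 2-0 [J1]: (3,1,1)
C 2-1 [J2]: (3,1,2)
Grübler: 3·2 − 2·1 − 2 = 2

M = 2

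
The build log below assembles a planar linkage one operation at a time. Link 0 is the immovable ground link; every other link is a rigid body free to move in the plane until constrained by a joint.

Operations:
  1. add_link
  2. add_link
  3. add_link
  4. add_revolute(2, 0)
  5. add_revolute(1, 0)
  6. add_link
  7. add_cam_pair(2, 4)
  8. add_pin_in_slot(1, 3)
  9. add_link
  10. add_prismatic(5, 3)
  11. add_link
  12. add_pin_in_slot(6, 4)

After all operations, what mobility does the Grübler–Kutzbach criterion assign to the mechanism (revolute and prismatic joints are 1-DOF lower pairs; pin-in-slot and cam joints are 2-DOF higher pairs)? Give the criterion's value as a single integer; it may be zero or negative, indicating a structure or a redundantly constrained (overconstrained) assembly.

M = 9

link 0 = ground. State L|J1|J2 = 1|0|0
+link1  2|0|0
+link2  3|0|0
+link3  4|0|0
R(2,0) f=1→J1  4|1|0
R(1,0) f=1→J1  4|2|0
+link4  5|2|0
C(2,4) f=2→J2  5|2|1
PS(1,3) f=2→J2  5|2|2
+link5  6|2|2
P(5,3) f=1→J1  6|3|2
+link6  7|3|2
PS(6,4) f=2→J2  7|3|3
M = 3(7−1)−2·3−3 = 18−6−3 = 9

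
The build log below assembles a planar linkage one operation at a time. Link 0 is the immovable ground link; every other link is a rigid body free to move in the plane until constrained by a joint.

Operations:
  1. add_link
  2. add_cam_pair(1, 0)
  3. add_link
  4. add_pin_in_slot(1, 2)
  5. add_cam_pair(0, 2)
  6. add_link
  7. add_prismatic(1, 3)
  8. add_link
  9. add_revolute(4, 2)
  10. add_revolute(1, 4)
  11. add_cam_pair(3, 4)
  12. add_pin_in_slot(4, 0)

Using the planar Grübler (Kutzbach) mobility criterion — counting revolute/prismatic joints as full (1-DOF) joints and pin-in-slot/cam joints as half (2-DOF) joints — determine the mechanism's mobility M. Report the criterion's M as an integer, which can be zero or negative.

[1;0;0] (link 0 is ground)
L+ [2;0;0]
C(1,0)∈J2 [2;0;1]
L+ [3;0;1]
PS(1,2)∈J2 [3;0;2]
C(0,2)∈J2 [3;0;3]
L+ [4;0;3]
P(1,3)∈J1 [4;1;3]
L+ [5;1;3]
R(4,2)∈J1 [5;2;3]
R(1,4)∈J1 [5;3;3]
C(3,4)∈J2 [5;3;4]
PS(4,0)∈J2 [5;3;5]
mobility = 12 − 6 − 5 = 1

M = 1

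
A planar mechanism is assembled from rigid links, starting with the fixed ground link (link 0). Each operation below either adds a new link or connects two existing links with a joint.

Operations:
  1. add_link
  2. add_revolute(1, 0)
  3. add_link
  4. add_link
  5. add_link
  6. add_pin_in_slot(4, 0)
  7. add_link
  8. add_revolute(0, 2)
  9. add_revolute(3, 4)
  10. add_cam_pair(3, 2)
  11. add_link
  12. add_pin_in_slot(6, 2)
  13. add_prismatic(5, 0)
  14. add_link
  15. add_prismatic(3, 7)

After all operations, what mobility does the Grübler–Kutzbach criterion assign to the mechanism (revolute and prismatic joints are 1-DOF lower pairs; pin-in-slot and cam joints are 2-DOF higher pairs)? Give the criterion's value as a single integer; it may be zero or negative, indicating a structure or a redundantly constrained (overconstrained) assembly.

[1;0;0] (link 0 is ground)
L+ [2;0;0]
R(1,0)∈J1 [2;1;0]
L+ [3;1;0]
L+ [4;1;0]
L+ [5;1;0]
PS(4,0)∈J2 [5;1;1]
L+ [6;1;1]
R(0,2)∈J1 [6;2;1]
R(3,4)∈J1 [6;3;1]
C(3,2)∈J2 [6;3;2]
L+ [7;3;2]
PS(6,2)∈J2 [7;3;3]
P(5,0)∈J1 [7;4;3]
L+ [8;4;3]
P(3,7)∈J1 [8;5;3]
mobility = 21 − 10 − 3 = 8

M = 8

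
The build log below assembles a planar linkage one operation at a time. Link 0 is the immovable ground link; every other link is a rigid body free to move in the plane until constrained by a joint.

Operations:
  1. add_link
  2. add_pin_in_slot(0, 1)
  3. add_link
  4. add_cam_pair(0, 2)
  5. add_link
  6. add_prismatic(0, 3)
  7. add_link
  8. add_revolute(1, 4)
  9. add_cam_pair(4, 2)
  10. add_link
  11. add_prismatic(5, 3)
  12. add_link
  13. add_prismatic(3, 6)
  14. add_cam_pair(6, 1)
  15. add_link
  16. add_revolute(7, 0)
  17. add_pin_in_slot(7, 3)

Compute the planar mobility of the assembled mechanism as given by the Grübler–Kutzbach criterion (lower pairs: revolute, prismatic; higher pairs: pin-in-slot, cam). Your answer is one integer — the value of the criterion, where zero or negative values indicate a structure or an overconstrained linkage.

ground; <1,0,0>
#1 <2,0,0>
PS:0↔1 J2 <2,0,1>
#2 <3,0,1>
C:0↔2 J2 <3,0,2>
#3 <4,0,2>
P:0↔3 J1 <4,1,2>
#4 <5,1,2>
R:1↔4 J1 <5,2,2>
C:4↔2 J2 <5,2,3>
#5 <6,2,3>
P:5↔3 J1 <6,3,3>
#6 <7,3,3>
P:3↔6 J1 <7,4,3>
C:6↔1 J2 <7,4,4>
#7 <8,4,4>
R:7↔0 J1 <8,5,4>
PS:7↔3 J2 <8,5,5>
3×7 − 2×5 − 1×5 = 6

M = 6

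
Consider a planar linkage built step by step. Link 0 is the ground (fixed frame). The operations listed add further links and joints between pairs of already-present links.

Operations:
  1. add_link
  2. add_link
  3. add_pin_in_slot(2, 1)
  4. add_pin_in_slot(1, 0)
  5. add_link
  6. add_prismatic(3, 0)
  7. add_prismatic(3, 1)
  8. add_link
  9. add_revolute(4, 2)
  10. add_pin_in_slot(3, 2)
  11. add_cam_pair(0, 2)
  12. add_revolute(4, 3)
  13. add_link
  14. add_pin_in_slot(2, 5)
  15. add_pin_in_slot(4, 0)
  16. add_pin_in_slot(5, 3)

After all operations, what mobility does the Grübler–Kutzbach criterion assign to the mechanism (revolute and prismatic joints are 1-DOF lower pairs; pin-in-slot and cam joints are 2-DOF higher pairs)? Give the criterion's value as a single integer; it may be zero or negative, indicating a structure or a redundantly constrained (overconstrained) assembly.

M = 0

L=1 J1=0 J2=0
add link → L=2 J1=0 J2=0
add link → L=3 J1=0 J2=0
PS@2,1 dof=2 J2 → L=3 J1=0 J2=1
PS@1,0 dof=2 J2 → L=3 J1=0 J2=2
add link → L=4 J1=0 J2=2
P@3,0 dof=1 J1 → L=4 J1=1 J2=2
P@3,1 dof=1 J1 → L=4 J1=2 J2=2
add link → L=5 J1=2 J2=2
R@4,2 dof=1 J1 → L=5 J1=3 J2=2
PS@3,2 dof=2 J2 → L=5 J1=3 J2=3
C@0,2 dof=2 J2 → L=5 J1=3 J2=4
R@4,3 dof=1 J1 → L=5 J1=4 J2=4
add link → L=6 J1=4 J2=4
PS@2,5 dof=2 J2 → L=6 J1=4 J2=5
PS@4,0 dof=2 J2 → L=6 J1=4 J2=6
PS@5,3 dof=2 J2 → L=6 J1=4 J2=7
M=3(L−1)−2J1−J2=3·5−2·4−7=0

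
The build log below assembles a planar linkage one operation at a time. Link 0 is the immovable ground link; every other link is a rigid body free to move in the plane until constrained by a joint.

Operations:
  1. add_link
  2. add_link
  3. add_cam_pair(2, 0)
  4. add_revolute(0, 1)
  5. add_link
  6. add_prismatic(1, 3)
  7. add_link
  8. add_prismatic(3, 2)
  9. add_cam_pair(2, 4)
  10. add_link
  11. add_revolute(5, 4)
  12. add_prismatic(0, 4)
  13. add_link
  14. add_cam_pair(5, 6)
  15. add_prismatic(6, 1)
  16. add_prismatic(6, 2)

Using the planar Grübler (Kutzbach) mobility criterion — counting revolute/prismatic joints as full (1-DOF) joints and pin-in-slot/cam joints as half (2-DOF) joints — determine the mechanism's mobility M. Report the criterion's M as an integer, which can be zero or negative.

M = 1

L=1 J1=0 J2=0
add link → L=2 J1=0 J2=0
add link → L=3 J1=0 J2=0
C@2,0 dof=2 J2 → L=3 J1=0 J2=1
R@0,1 dof=1 J1 → L=3 J1=1 J2=1
add link → L=4 J1=1 J2=1
P@1,3 dof=1 J1 → L=4 J1=2 J2=1
add link → L=5 J1=2 J2=1
P@3,2 dof=1 J1 → L=5 J1=3 J2=1
C@2,4 dof=2 J2 → L=5 J1=3 J2=2
add link → L=6 J1=3 J2=2
R@5,4 dof=1 J1 → L=6 J1=4 J2=2
P@0,4 dof=1 J1 → L=6 J1=5 J2=2
add link → L=7 J1=5 J2=2
C@5,6 dof=2 J2 → L=7 J1=5 J2=3
P@6,1 dof=1 J1 → L=7 J1=6 J2=3
P@6,2 dof=1 J1 → L=7 J1=7 J2=3
M=3(L−1)−2J1−J2=3·6−2·7−3=1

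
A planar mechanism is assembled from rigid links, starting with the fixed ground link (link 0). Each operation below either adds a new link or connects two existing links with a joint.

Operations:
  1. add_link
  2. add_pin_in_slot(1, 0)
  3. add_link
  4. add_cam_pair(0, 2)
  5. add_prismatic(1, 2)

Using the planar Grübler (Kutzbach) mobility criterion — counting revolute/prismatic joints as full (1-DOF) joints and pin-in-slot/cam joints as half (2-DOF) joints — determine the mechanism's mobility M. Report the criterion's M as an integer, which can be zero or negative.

M = 2

(L,J1,J2)=(1,0,0); link0 fixed
link1: (2,0,0)
PS 1-0 [J2]: (2,0,1)
link2: (3,0,1)
C 0-2 [J2]: (3,0,2)
P 1-2 [J1]: (3,1,2)
Grübler: 3·2 − 2·1 − 2 = 2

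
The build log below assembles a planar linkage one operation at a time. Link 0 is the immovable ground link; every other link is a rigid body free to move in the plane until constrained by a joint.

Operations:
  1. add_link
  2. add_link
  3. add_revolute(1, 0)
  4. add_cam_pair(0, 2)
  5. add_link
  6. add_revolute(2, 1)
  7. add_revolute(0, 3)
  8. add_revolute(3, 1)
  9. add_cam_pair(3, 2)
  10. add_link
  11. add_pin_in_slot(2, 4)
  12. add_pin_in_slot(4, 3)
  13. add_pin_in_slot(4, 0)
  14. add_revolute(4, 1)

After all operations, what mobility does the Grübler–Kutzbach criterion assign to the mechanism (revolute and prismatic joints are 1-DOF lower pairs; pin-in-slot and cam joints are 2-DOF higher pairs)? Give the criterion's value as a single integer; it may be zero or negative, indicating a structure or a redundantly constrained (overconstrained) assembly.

[1;0;0] (link 0 is ground)
L+ [2;0;0]
L+ [3;0;0]
R(1,0)∈J1 [3;1;0]
C(0,2)∈J2 [3;1;1]
L+ [4;1;1]
R(2,1)∈J1 [4;2;1]
R(0,3)∈J1 [4;3;1]
R(3,1)∈J1 [4;4;1]
C(3,2)∈J2 [4;4;2]
L+ [5;4;2]
PS(2,4)∈J2 [5;4;3]
PS(4,3)∈J2 [5;4;4]
PS(4,0)∈J2 [5;4;5]
R(4,1)∈J1 [5;5;5]
mobility = 12 − 10 − 5 = -3

M = -3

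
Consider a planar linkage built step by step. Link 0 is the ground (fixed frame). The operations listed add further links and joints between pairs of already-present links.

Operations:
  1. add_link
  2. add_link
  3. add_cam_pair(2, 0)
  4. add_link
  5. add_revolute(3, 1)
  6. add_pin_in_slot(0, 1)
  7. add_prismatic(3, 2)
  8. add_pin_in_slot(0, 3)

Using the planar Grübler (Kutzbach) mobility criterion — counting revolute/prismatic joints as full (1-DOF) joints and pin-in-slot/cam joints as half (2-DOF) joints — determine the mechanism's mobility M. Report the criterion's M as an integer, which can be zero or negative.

link 0 = ground. State L|J1|J2 = 1|0|0
+link1  2|0|0
+link2  3|0|0
C(2,0) f=2→J2  3|0|1
+link3  4|0|1
R(3,1) f=1→J1  4|1|1
PS(0,1) f=2→J2  4|1|2
P(3,2) f=1→J1  4|2|2
PS(0,3) f=2→J2  4|2|3
M = 3(4−1)−2·2−3 = 9−4−3 = 2

M = 2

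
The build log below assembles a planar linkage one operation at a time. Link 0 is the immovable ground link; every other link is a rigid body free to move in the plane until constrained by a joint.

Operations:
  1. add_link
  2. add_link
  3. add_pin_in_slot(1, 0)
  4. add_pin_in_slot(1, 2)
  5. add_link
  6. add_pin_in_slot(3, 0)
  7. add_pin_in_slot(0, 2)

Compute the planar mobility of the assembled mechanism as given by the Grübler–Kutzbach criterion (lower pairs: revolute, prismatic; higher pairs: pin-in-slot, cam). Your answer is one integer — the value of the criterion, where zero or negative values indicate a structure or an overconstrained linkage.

M = 5

[1;0;0] (link 0 is ground)
L+ [2;0;0]
L+ [3;0;0]
PS(1,0)∈J2 [3;0;1]
PS(1,2)∈J2 [3;0;2]
L+ [4;0;2]
PS(3,0)∈J2 [4;0;3]
PS(0,2)∈J2 [4;0;4]
mobility = 9 − 0 − 4 = 5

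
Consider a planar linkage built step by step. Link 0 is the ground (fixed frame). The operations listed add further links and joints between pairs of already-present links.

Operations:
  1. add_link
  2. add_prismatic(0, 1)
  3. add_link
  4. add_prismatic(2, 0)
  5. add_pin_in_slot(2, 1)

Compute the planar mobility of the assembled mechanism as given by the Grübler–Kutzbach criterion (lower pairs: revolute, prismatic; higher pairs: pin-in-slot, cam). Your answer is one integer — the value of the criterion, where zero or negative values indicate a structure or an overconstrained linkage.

link 0 = ground. State L|J1|J2 = 1|0|0
+link1  2|0|0
P(0,1) f=1→J1  2|1|0
+link2  3|1|0
P(2,0) f=1→J1  3|2|0
PS(2,1) f=2→J2  3|2|1
M = 3(3−1)−2·2−1 = 6−4−1 = 1

M = 1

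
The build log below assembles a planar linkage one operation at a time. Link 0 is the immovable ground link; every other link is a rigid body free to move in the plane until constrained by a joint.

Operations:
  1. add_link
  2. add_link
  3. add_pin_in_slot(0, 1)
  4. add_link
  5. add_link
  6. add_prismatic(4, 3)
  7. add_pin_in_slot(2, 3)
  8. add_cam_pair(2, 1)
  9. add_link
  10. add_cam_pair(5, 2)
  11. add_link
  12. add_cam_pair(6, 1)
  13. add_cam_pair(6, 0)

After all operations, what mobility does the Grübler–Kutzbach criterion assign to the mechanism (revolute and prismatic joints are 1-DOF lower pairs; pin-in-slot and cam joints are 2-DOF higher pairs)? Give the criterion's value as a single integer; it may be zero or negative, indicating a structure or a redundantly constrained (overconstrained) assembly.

[1;0;0] (link 0 is ground)
L+ [2;0;0]
L+ [3;0;0]
PS(0,1)∈J2 [3;0;1]
L+ [4;0;1]
L+ [5;0;1]
P(4,3)∈J1 [5;1;1]
PS(2,3)∈J2 [5;1;2]
C(2,1)∈J2 [5;1;3]
L+ [6;1;3]
C(5,2)∈J2 [6;1;4]
L+ [7;1;4]
C(6,1)∈J2 [7;1;5]
C(6,0)∈J2 [7;1;6]
mobility = 18 − 2 − 6 = 10

M = 10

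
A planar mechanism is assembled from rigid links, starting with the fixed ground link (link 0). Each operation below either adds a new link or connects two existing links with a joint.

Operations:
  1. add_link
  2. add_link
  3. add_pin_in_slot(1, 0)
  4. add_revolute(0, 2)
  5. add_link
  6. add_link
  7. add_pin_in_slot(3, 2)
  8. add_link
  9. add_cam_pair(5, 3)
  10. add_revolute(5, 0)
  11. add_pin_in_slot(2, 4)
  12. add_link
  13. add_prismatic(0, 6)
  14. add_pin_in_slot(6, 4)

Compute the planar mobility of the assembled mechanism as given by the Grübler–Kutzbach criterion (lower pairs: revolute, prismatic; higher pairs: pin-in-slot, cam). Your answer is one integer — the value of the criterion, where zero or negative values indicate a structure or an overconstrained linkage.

ground; <1,0,0>
#1 <2,0,0>
#2 <3,0,0>
PS:1↔0 J2 <3,0,1>
R:0↔2 J1 <3,1,1>
#3 <4,1,1>
#4 <5,1,1>
PS:3↔2 J2 <5,1,2>
#5 <6,1,2>
C:5↔3 J2 <6,1,3>
R:5↔0 J1 <6,2,3>
PS:2↔4 J2 <6,2,4>
#6 <7,2,4>
P:0↔6 J1 <7,3,4>
PS:6↔4 J2 <7,3,5>
3×6 − 2×3 − 1×5 = 7

M = 7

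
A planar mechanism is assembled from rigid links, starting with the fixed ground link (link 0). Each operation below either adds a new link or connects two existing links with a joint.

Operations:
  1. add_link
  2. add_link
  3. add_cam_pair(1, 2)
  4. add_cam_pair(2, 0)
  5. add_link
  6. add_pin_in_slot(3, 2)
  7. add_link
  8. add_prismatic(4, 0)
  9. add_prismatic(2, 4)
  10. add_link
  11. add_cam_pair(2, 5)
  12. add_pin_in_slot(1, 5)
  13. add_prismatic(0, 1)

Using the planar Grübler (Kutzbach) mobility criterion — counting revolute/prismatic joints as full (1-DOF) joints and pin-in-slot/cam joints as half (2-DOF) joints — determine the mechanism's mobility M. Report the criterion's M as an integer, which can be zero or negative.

M = 4

L=1 J1=0 J2=0
add link → L=2 J1=0 J2=0
add link → L=3 J1=0 J2=0
C@1,2 dof=2 J2 → L=3 J1=0 J2=1
C@2,0 dof=2 J2 → L=3 J1=0 J2=2
add link → L=4 J1=0 J2=2
PS@3,2 dof=2 J2 → L=4 J1=0 J2=3
add link → L=5 J1=0 J2=3
P@4,0 dof=1 J1 → L=5 J1=1 J2=3
P@2,4 dof=1 J1 → L=5 J1=2 J2=3
add link → L=6 J1=2 J2=3
C@2,5 dof=2 J2 → L=6 J1=2 J2=4
PS@1,5 dof=2 J2 → L=6 J1=2 J2=5
P@0,1 dof=1 J1 → L=6 J1=3 J2=5
M=3(L−1)−2J1−J2=3·5−2·3−5=4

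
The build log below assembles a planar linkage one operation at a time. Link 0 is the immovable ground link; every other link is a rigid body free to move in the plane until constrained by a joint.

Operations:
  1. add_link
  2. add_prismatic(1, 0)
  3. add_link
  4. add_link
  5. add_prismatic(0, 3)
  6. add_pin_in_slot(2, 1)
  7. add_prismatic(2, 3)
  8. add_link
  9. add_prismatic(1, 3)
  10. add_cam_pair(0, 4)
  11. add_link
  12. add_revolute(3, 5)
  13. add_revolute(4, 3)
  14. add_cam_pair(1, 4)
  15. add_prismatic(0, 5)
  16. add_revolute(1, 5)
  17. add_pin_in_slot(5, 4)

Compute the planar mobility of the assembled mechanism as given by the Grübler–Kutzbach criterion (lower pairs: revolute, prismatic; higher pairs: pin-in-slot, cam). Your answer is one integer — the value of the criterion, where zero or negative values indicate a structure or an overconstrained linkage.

[1;0;0] (link 0 is ground)
L+ [2;0;0]
P(1,0)∈J1 [2;1;0]
L+ [3;1;0]
L+ [4;1;0]
P(0,3)∈J1 [4;2;0]
PS(2,1)∈J2 [4;2;1]
P(2,3)∈J1 [4;3;1]
L+ [5;3;1]
P(1,3)∈J1 [5;4;1]
C(0,4)∈J2 [5;4;2]
L+ [6;4;2]
R(3,5)∈J1 [6;5;2]
R(4,3)∈J1 [6;6;2]
C(1,4)∈J2 [6;6;3]
P(0,5)∈J1 [6;7;3]
R(1,5)∈J1 [6;8;3]
PS(5,4)∈J2 [6;8;4]
mobility = 15 − 16 − 4 = -5

M = -5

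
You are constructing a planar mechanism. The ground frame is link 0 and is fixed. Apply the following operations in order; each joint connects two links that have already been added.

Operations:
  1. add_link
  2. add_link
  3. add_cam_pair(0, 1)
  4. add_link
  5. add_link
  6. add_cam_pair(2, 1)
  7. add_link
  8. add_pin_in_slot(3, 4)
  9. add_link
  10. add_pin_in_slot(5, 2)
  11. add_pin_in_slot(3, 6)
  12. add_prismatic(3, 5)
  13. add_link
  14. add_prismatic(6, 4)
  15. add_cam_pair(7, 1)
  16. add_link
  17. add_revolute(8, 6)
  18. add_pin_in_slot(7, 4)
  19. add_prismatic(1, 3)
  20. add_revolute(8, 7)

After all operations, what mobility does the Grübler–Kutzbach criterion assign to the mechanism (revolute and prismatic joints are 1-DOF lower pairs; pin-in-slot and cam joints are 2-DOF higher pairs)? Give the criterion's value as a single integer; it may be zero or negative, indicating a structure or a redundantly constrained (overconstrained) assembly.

ground; <1,0,0>
#1 <2,0,0>
#2 <3,0,0>
C:0↔1 J2 <3,0,1>
#3 <4,0,1>
#4 <5,0,1>
C:2↔1 J2 <5,0,2>
#5 <6,0,2>
PS:3↔4 J2 <6,0,3>
#6 <7,0,3>
PS:5↔2 J2 <7,0,4>
PS:3↔6 J2 <7,0,5>
P:3↔5 J1 <7,1,5>
#7 <8,1,5>
P:6↔4 J1 <8,2,5>
C:7↔1 J2 <8,2,6>
#8 <9,2,6>
R:8↔6 J1 <9,3,6>
PS:7↔4 J2 <9,3,7>
P:1↔3 J1 <9,4,7>
R:8↔7 J1 <9,5,7>
3×8 − 2×5 − 1×7 = 7

M = 7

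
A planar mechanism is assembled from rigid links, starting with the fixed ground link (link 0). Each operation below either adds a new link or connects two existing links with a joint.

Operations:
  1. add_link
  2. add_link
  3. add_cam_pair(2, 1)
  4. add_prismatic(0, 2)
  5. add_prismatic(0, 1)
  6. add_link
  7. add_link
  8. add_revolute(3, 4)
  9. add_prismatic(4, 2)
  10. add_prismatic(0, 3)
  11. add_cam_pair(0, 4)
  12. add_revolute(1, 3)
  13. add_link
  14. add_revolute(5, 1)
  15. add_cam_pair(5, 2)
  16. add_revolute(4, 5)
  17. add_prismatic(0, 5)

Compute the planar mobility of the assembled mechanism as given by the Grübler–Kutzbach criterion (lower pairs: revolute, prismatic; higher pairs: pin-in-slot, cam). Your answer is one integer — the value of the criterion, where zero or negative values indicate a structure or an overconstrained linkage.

(L,J1,J2)=(1,0,0); link0 fixed
link1: (2,0,0)
link2: (3,0,0)
C 2-1 [J2]: (3,0,1)
P 0-2 [J1]: (3,1,1)
P 0-1 [J1]: (3,2,1)
link3: (4,2,1)
link4: (5,2,1)
R 3-4 [J1]: (5,3,1)
P 4-2 [J1]: (5,4,1)
P 0-3 [J1]: (5,5,1)
C 0-4 [J2]: (5,5,2)
R 1-3 [J1]: (5,6,2)
link5: (6,6,2)
R 5-1 [J1]: (6,7,2)
C 5-2 [J2]: (6,7,3)
R 4-5 [J1]: (6,8,3)
P 0-5 [J1]: (6,9,3)
Grübler: 3·5 − 2·9 − 3 = -6

M = -6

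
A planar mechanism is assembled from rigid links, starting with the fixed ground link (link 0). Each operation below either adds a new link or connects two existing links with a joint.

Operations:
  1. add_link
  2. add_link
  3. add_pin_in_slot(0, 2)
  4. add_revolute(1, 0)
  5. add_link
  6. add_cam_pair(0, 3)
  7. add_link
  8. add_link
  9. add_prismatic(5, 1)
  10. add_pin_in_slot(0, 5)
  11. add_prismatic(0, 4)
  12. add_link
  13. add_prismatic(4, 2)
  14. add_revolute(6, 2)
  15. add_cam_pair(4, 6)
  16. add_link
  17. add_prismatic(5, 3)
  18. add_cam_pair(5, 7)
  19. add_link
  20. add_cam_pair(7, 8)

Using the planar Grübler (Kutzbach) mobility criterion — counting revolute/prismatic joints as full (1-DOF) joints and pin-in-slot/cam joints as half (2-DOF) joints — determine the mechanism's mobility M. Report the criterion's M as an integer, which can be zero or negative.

M = 6

[1;0;0] (link 0 is ground)
L+ [2;0;0]
L+ [3;0;0]
PS(0,2)∈J2 [3;0;1]
R(1,0)∈J1 [3;1;1]
L+ [4;1;1]
C(0,3)∈J2 [4;1;2]
L+ [5;1;2]
L+ [6;1;2]
P(5,1)∈J1 [6;2;2]
PS(0,5)∈J2 [6;2;3]
P(0,4)∈J1 [6;3;3]
L+ [7;3;3]
P(4,2)∈J1 [7;4;3]
R(6,2)∈J1 [7;5;3]
C(4,6)∈J2 [7;5;4]
L+ [8;5;4]
P(5,3)∈J1 [8;6;4]
C(5,7)∈J2 [8;6;5]
L+ [9;6;5]
C(7,8)∈J2 [9;6;6]
mobility = 24 − 12 − 6 = 6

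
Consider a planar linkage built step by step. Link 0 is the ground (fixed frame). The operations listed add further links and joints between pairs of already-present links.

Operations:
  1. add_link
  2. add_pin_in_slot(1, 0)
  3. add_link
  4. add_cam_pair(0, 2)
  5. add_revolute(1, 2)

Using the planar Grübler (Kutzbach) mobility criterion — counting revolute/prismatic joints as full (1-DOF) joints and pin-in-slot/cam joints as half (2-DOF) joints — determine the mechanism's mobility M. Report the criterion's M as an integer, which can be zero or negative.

M = 2

link 0 = ground. State L|J1|J2 = 1|0|0
+link1  2|0|0
PS(1,0) f=2→J2  2|0|1
+link2  3|0|1
C(0,2) f=2→J2  3|0|2
R(1,2) f=1→J1  3|1|2
M = 3(3−1)−2·1−2 = 6−2−2 = 2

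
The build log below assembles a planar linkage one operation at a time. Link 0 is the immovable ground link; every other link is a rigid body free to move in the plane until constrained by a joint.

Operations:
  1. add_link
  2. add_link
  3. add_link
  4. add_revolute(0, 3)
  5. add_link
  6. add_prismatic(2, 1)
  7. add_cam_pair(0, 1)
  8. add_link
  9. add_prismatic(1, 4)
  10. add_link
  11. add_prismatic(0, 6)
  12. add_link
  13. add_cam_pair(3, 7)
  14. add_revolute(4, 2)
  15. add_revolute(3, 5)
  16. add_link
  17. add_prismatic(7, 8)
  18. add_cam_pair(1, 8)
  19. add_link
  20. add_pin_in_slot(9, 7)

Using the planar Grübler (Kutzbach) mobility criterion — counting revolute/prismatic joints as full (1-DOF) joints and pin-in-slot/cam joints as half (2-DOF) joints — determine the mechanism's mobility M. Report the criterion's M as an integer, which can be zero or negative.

[1;0;0] (link 0 is ground)
L+ [2;0;0]
L+ [3;0;0]
L+ [4;0;0]
R(0,3)∈J1 [4;1;0]
L+ [5;1;0]
P(2,1)∈J1 [5;2;0]
C(0,1)∈J2 [5;2;1]
L+ [6;2;1]
P(1,4)∈J1 [6;3;1]
L+ [7;3;1]
P(0,6)∈J1 [7;4;1]
L+ [8;4;1]
C(3,7)∈J2 [8;4;2]
R(4,2)∈J1 [8;5;2]
R(3,5)∈J1 [8;6;2]
L+ [9;6;2]
P(7,8)∈J1 [9;7;2]
C(1,8)∈J2 [9;7;3]
L+ [10;7;3]
PS(9,7)∈J2 [10;7;4]
mobility = 27 − 14 − 4 = 9

M = 9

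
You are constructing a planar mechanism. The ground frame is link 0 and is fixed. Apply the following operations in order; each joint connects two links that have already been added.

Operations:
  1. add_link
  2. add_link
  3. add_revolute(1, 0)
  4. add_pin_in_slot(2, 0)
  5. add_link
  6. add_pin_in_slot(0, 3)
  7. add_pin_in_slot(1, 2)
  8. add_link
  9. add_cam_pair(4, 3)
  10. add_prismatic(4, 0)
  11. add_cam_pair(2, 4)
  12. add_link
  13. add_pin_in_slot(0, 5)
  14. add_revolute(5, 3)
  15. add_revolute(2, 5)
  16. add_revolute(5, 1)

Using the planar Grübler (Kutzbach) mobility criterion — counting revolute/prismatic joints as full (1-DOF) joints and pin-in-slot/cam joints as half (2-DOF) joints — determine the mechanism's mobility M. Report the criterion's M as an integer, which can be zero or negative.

L=1 J1=0 J2=0
add link → L=2 J1=0 J2=0
add link → L=3 J1=0 J2=0
R@1,0 dof=1 J1 → L=3 J1=1 J2=0
PS@2,0 dof=2 J2 → L=3 J1=1 J2=1
add link → L=4 J1=1 J2=1
PS@0,3 dof=2 J2 → L=4 J1=1 J2=2
PS@1,2 dof=2 J2 → L=4 J1=1 J2=3
add link → L=5 J1=1 J2=3
C@4,3 dof=2 J2 → L=5 J1=1 J2=4
P@4,0 dof=1 J1 → L=5 J1=2 J2=4
C@2,4 dof=2 J2 → L=5 J1=2 J2=5
add link → L=6 J1=2 J2=5
PS@0,5 dof=2 J2 → L=6 J1=2 J2=6
R@5,3 dof=1 J1 → L=6 J1=3 J2=6
R@2,5 dof=1 J1 → L=6 J1=4 J2=6
R@5,1 dof=1 J1 → L=6 J1=5 J2=6
M=3(L−1)−2J1−J2=3·5−2·5−6=-1

M = -1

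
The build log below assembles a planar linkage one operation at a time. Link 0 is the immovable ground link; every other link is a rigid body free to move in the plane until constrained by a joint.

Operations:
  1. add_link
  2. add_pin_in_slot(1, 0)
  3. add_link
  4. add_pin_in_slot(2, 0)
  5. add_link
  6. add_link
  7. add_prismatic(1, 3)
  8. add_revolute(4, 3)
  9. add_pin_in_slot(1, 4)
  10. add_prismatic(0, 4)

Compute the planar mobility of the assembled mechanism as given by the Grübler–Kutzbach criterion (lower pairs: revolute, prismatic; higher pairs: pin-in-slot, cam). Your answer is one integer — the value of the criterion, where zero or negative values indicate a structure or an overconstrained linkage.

M = 3

ground; <1,0,0>
#1 <2,0,0>
PS:1↔0 J2 <2,0,1>
#2 <3,0,1>
PS:2↔0 J2 <3,0,2>
#3 <4,0,2>
#4 <5,0,2>
P:1↔3 J1 <5,1,2>
R:4↔3 J1 <5,2,2>
PS:1↔4 J2 <5,2,3>
P:0↔4 J1 <5,3,3>
3×4 − 2×3 − 1×3 = 3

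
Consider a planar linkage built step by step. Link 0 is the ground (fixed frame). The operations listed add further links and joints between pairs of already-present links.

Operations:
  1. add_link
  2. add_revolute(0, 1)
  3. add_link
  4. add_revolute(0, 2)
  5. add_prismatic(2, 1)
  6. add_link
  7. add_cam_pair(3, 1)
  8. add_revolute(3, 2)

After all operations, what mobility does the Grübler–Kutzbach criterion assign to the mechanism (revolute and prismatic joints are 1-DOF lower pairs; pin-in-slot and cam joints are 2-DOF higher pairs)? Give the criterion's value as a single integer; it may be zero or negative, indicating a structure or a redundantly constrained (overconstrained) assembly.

M = 0

link 0 = ground. State L|J1|J2 = 1|0|0
+link1  2|0|0
R(0,1) f=1→J1  2|1|0
+link2  3|1|0
R(0,2) f=1→J1  3|2|0
P(2,1) f=1→J1  3|3|0
+link3  4|3|0
C(3,1) f=2→J2  4|3|1
R(3,2) f=1→J1  4|4|1
M = 3(4−1)−2·4−1 = 9−8−1 = 0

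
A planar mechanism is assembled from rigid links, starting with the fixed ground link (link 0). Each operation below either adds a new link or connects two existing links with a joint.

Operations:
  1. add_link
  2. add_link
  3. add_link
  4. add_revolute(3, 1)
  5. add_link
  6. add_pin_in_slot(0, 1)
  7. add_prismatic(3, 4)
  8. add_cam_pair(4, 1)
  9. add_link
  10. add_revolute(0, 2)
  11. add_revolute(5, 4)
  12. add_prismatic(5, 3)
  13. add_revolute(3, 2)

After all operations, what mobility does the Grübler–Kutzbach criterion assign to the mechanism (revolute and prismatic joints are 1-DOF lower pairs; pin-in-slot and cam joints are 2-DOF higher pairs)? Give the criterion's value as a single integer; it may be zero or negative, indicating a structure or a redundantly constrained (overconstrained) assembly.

link 0 = ground. State L|J1|J2 = 1|0|0
+link1  2|0|0
+link2  3|0|0
+link3  4|0|0
R(3,1) f=1→J1  4|1|0
+link4  5|1|0
PS(0,1) f=2→J2  5|1|1
P(3,4) f=1→J1  5|2|1
C(4,1) f=2→J2  5|2|2
+link5  6|2|2
R(0,2) f=1→J1  6|3|2
R(5,4) f=1→J1  6|4|2
P(5,3) f=1→J1  6|5|2
R(3,2) f=1→J1  6|6|2
M = 3(6−1)−2·6−2 = 15−12−2 = 1

M = 1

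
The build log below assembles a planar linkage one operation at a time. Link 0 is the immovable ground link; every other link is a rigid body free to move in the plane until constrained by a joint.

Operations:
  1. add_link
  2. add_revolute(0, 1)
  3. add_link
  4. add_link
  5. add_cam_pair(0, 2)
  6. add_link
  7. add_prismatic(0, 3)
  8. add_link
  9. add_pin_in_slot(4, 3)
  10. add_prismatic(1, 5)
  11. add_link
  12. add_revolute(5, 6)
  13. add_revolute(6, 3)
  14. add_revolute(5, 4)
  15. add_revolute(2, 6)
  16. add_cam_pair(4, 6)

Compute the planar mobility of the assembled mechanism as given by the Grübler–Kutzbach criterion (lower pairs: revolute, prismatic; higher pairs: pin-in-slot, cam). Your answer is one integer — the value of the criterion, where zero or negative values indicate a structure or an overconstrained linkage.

[1;0;0] (link 0 is ground)
L+ [2;0;0]
R(0,1)∈J1 [2;1;0]
L+ [3;1;0]
L+ [4;1;0]
C(0,2)∈J2 [4;1;1]
L+ [5;1;1]
P(0,3)∈J1 [5;2;1]
L+ [6;2;1]
PS(4,3)∈J2 [6;2;2]
P(1,5)∈J1 [6;3;2]
L+ [7;3;2]
R(5,6)∈J1 [7;4;2]
R(6,3)∈J1 [7;5;2]
R(5,4)∈J1 [7;6;2]
R(2,6)∈J1 [7;7;2]
C(4,6)∈J2 [7;7;3]
mobility = 18 − 14 − 3 = 1

M = 1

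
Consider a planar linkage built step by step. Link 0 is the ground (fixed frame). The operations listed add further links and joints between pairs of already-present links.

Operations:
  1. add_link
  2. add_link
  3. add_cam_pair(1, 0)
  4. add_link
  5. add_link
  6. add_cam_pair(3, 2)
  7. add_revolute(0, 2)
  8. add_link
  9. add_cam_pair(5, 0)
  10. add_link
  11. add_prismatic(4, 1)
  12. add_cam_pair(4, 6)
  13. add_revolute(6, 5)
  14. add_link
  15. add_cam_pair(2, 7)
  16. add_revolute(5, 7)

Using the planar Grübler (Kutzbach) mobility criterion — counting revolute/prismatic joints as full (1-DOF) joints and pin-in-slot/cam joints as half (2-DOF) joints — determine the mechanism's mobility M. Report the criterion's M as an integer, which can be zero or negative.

M = 8

ground; <1,0,0>
#1 <2,0,0>
#2 <3,0,0>
C:1↔0 J2 <3,0,1>
#3 <4,0,1>
#4 <5,0,1>
C:3↔2 J2 <5,0,2>
R:0↔2 J1 <5,1,2>
#5 <6,1,2>
C:5↔0 J2 <6,1,3>
#6 <7,1,3>
P:4↔1 J1 <7,2,3>
C:4↔6 J2 <7,2,4>
R:6↔5 J1 <7,3,4>
#7 <8,3,4>
C:2↔7 J2 <8,3,5>
R:5↔7 J1 <8,4,5>
3×7 − 2×4 − 1×5 = 8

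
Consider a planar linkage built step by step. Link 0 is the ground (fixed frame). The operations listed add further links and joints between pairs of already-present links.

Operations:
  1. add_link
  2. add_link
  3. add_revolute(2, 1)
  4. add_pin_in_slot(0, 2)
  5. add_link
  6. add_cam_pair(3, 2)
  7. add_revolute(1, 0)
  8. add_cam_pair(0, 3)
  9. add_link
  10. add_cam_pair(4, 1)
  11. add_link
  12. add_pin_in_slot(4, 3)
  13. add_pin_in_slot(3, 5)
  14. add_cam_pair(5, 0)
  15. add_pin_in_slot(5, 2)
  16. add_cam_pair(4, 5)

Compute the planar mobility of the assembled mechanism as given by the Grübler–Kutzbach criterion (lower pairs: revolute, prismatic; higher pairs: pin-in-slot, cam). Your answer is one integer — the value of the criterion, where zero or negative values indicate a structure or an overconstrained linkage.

M = 2

(L,J1,J2)=(1,0,0); link0 fixed
link1: (2,0,0)
link2: (3,0,0)
R 2-1 [J1]: (3,1,0)
PS 0-2 [J2]: (3,1,1)
link3: (4,1,1)
C 3-2 [J2]: (4,1,2)
R 1-0 [J1]: (4,2,2)
C 0-3 [J2]: (4,2,3)
link4: (5,2,3)
C 4-1 [J2]: (5,2,4)
link5: (6,2,4)
PS 4-3 [J2]: (6,2,5)
PS 3-5 [J2]: (6,2,6)
C 5-0 [J2]: (6,2,7)
PS 5-2 [J2]: (6,2,8)
C 4-5 [J2]: (6,2,9)
Grübler: 3·5 − 2·2 − 9 = 2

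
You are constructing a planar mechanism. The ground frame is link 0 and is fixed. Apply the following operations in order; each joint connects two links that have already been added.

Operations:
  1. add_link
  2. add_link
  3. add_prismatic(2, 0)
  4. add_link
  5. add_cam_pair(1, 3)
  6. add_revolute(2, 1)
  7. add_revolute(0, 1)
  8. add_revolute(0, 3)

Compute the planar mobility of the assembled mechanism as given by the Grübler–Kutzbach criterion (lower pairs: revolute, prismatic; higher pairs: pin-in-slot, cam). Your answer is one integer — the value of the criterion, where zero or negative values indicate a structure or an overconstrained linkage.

M = 0

ground; <1,0,0>
#1 <2,0,0>
#2 <3,0,0>
P:2↔0 J1 <3,1,0>
#3 <4,1,0>
C:1↔3 J2 <4,1,1>
R:2↔1 J1 <4,2,1>
R:0↔1 J1 <4,3,1>
R:0↔3 J1 <4,4,1>
3×3 − 2×4 − 1×1 = 0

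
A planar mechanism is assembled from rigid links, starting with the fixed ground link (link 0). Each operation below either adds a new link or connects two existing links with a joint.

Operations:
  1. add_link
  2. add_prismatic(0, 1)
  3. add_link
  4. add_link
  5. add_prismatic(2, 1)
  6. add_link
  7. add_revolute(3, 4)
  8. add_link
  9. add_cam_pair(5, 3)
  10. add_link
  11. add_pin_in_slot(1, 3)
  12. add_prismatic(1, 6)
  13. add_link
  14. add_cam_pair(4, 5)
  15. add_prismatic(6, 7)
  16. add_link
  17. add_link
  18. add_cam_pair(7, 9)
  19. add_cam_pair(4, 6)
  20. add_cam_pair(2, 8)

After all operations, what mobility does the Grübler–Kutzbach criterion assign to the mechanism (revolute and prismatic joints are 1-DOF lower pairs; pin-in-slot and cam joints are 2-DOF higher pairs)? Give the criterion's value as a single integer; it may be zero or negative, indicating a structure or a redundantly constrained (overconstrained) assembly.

ground; <1,0,0>
#1 <2,0,0>
P:0↔1 J1 <2,1,0>
#2 <3,1,0>
#3 <4,1,0>
P:2↔1 J1 <4,2,0>
#4 <5,2,0>
R:3↔4 J1 <5,3,0>
#5 <6,3,0>
C:5↔3 J2 <6,3,1>
#6 <7,3,1>
PS:1↔3 J2 <7,3,2>
P:1↔6 J1 <7,4,2>
#7 <8,4,2>
C:4↔5 J2 <8,4,3>
P:6↔7 J1 <8,5,3>
#8 <9,5,3>
#9 <10,5,3>
C:7↔9 J2 <10,5,4>
C:4↔6 J2 <10,5,5>
C:2↔8 J2 <10,5,6>
3×9 − 2×5 − 1×6 = 11

M = 11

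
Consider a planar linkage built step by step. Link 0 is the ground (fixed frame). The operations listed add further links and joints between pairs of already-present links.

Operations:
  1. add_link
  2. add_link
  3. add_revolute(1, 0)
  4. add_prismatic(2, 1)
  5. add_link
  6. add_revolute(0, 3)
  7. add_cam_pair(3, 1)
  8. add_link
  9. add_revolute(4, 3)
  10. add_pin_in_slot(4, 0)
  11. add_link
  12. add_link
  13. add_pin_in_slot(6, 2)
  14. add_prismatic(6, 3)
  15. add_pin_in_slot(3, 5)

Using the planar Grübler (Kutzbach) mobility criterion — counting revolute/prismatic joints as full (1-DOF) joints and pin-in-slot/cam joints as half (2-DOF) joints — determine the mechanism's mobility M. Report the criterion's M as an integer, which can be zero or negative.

M = 4

L=1 J1=0 J2=0
add link → L=2 J1=0 J2=0
add link → L=3 J1=0 J2=0
R@1,0 dof=1 J1 → L=3 J1=1 J2=0
P@2,1 dof=1 J1 → L=3 J1=2 J2=0
add link → L=4 J1=2 J2=0
R@0,3 dof=1 J1 → L=4 J1=3 J2=0
C@3,1 dof=2 J2 → L=4 J1=3 J2=1
add link → L=5 J1=3 J2=1
R@4,3 dof=1 J1 → L=5 J1=4 J2=1
PS@4,0 dof=2 J2 → L=5 J1=4 J2=2
add link → L=6 J1=4 J2=2
add link → L=7 J1=4 J2=2
PS@6,2 dof=2 J2 → L=7 J1=4 J2=3
P@6,3 dof=1 J1 → L=7 J1=5 J2=3
PS@3,5 dof=2 J2 → L=7 J1=5 J2=4
M=3(L−1)−2J1−J2=3·6−2·5−4=4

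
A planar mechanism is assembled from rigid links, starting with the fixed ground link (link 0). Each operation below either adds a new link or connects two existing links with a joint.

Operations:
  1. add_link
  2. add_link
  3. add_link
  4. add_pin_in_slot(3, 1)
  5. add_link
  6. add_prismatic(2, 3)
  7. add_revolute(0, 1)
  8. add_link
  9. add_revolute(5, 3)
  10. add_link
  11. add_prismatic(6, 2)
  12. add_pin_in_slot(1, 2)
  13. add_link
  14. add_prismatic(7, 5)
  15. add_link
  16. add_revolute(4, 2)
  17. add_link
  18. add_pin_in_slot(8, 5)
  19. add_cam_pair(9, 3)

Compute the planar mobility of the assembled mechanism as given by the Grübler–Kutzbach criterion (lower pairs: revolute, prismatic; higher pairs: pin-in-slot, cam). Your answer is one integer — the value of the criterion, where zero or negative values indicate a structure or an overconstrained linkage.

M = 11

L=1 J1=0 J2=0
add link → L=2 J1=0 J2=0
add link → L=3 J1=0 J2=0
add link → L=4 J1=0 J2=0
PS@3,1 dof=2 J2 → L=4 J1=0 J2=1
add link → L=5 J1=0 J2=1
P@2,3 dof=1 J1 → L=5 J1=1 J2=1
R@0,1 dof=1 J1 → L=5 J1=2 J2=1
add link → L=6 J1=2 J2=1
R@5,3 dof=1 J1 → L=6 J1=3 J2=1
add link → L=7 J1=3 J2=1
P@6,2 dof=1 J1 → L=7 J1=4 J2=1
PS@1,2 dof=2 J2 → L=7 J1=4 J2=2
add link → L=8 J1=4 J2=2
P@7,5 dof=1 J1 → L=8 J1=5 J2=2
add link → L=9 J1=5 J2=2
R@4,2 dof=1 J1 → L=9 J1=6 J2=2
add link → L=10 J1=6 J2=2
PS@8,5 dof=2 J2 → L=10 J1=6 J2=3
C@9,3 dof=2 J2 → L=10 J1=6 J2=4
M=3(L−1)−2J1−J2=3·9−2·6−4=11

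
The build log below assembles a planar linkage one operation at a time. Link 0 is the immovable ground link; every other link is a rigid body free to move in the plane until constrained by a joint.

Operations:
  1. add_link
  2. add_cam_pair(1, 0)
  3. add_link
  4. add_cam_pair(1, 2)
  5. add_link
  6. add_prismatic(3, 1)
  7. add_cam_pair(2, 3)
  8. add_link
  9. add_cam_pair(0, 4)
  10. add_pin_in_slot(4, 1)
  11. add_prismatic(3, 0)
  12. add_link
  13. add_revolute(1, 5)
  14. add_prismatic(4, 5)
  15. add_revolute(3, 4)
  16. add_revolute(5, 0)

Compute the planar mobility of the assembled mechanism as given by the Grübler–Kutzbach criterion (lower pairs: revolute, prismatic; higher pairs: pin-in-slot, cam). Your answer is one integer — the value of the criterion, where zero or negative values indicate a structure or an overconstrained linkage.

M = -2

link 0 = ground. State L|J1|J2 = 1|0|0
+link1  2|0|0
C(1,0) f=2→J2  2|0|1
+link2  3|0|1
C(1,2) f=2→J2  3|0|2
+link3  4|0|2
P(3,1) f=1→J1  4|1|2
C(2,3) f=2→J2  4|1|3
+link4  5|1|3
C(0,4) f=2→J2  5|1|4
PS(4,1) f=2→J2  5|1|5
P(3,0) f=1→J1  5|2|5
+link5  6|2|5
R(1,5) f=1→J1  6|3|5
P(4,5) f=1→J1  6|4|5
R(3,4) f=1→J1  6|5|5
R(5,0) f=1→J1  6|6|5
M = 3(6−1)−2·6−5 = 15−12−5 = -2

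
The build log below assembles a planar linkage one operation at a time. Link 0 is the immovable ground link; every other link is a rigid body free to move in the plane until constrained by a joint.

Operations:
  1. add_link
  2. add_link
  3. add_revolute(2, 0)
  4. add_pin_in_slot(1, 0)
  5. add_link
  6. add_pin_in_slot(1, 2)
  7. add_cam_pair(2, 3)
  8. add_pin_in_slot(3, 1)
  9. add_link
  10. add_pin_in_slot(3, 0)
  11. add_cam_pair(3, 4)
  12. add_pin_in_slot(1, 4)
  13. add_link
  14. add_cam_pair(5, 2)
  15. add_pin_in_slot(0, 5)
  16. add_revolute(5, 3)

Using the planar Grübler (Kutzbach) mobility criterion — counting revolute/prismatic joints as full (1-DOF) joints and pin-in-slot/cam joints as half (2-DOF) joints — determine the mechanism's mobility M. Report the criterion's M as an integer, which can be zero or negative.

link 0 = ground. State L|J1|J2 = 1|0|0
+link1  2|0|0
+link2  3|0|0
R(2,0) f=1→J1  3|1|0
PS(1,0) f=2→J2  3|1|1
+link3  4|1|1
PS(1,2) f=2→J2  4|1|2
C(2,3) f=2→J2  4|1|3
PS(3,1) f=2→J2  4|1|4
+link4  5|1|4
PS(3,0) f=2→J2  5|1|5
C(3,4) f=2→J2  5|1|6
PS(1,4) f=2→J2  5|1|7
+link5  6|1|7
C(5,2) f=2→J2  6|1|8
PS(0,5) f=2→J2  6|1|9
R(5,3) f=1→J1  6|2|9
M = 3(6−1)−2·2−9 = 15−4−9 = 2

M = 2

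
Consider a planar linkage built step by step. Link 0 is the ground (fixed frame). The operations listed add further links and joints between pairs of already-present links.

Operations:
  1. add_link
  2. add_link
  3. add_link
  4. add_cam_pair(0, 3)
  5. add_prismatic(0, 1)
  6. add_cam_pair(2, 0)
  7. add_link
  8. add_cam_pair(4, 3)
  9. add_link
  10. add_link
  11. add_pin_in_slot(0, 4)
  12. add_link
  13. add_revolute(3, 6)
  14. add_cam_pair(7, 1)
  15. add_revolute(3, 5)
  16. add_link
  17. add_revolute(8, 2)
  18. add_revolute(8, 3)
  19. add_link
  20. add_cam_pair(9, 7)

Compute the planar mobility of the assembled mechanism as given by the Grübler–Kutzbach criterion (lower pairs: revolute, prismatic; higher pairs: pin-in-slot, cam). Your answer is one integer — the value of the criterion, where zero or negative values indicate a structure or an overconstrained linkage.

link 0 = ground. State L|J1|J2 = 1|0|0
+link1  2|0|0
+link2  3|0|0
+link3  4|0|0
C(0,3) f=2→J2  4|0|1
P(0,1) f=1→J1  4|1|1
C(2,0) f=2→J2  4|1|2
+link4  5|1|2
C(4,3) f=2→J2  5|1|3
+link5  6|1|3
+link6  7|1|3
PS(0,4) f=2→J2  7|1|4
+link7  8|1|4
R(3,6) f=1→J1  8|2|4
C(7,1) f=2→J2  8|2|5
R(3,5) f=1→J1  8|3|5
+link8  9|3|5
R(8,2) f=1→J1  9|4|5
R(8,3) f=1→J1  9|5|5
+link9  10|5|5
C(9,7) f=2→J2  10|5|6
M = 3(10−1)−2·5−6 = 27−10−6 = 11

M = 11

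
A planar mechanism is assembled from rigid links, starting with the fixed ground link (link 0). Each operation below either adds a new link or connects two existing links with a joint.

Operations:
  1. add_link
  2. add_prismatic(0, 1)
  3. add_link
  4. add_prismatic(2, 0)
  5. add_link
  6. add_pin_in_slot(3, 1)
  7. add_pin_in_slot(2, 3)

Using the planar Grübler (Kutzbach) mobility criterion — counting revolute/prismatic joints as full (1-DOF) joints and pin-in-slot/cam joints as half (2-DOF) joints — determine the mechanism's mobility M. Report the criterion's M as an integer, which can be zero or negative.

M = 3

L=1 J1=0 J2=0
add link → L=2 J1=0 J2=0
P@0,1 dof=1 J1 → L=2 J1=1 J2=0
add link → L=3 J1=1 J2=0
P@2,0 dof=1 J1 → L=3 J1=2 J2=0
add link → L=4 J1=2 J2=0
PS@3,1 dof=2 J2 → L=4 J1=2 J2=1
PS@2,3 dof=2 J2 → L=4 J1=2 J2=2
M=3(L−1)−2J1−J2=3·3−2·2−2=3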